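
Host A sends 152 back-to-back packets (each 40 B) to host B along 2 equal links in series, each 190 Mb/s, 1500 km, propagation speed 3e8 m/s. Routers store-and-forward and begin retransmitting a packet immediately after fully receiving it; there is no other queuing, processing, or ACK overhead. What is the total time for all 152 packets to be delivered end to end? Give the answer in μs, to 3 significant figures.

10300 μs

Per-hop transmission t_tx = L/R = 320/190000000 = 1.68421 μs.
Per-hop propagation t_prop = 1500000/300000000 = 5000 μs.
Pipeline fill: first packet needs 2·t_tx to clear all hops; remaining 151 packets each add one t_tx.
Total = (2+152-1)·t_tx + 2·t_prop = 153·1.68421 + 2·5000 = 10300 μs.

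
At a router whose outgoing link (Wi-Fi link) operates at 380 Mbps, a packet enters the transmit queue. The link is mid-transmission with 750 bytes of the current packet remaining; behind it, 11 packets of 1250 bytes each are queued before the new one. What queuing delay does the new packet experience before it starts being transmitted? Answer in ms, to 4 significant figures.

0.3053 ms

Each queued packet: L/R = 10000/380000000 = 0.0263158 ms.
11 queued → 0.289474 ms.
Plus remaining 6000 bits of current packet: 0.0157895 ms.
Queuing delay = 0.3053 ms.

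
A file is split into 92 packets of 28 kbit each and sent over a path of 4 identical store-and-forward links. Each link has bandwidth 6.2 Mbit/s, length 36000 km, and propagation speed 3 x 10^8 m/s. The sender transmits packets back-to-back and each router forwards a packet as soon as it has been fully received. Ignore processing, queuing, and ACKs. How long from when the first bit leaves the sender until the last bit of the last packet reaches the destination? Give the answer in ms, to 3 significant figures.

Per-hop transmission t_tx = L/R = 28000/6200000 = 4.51613 ms.
Per-hop propagation t_prop = 36000000/300000000 = 120 ms.
Pipeline fill: first packet needs 4·t_tx to clear all hops; remaining 91 packets each add one t_tx.
Total = (4+92-1)·t_tx + 4·t_prop = 95·4.51613 + 4·120 = 909 ms.

909 ms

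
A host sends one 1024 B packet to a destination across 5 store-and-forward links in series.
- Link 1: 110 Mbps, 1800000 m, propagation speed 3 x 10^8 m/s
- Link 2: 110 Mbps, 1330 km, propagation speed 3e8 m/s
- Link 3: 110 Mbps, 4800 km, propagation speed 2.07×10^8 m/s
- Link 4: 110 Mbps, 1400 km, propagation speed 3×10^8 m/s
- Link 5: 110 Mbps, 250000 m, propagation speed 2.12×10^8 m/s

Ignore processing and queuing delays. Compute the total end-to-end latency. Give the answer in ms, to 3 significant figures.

L = 1024 × 8 = 8192 bits.
Transmission delay per hop = L/R = 8192/110000000 = 0.0744727 ms; 5 hops → 0.372364 ms.
Propagation delays (d/s per hop): 6, 4.43333, 23.1884, 4.66667, 1.17925 ms; sum = 39.4677 ms.
End-to-end = 39.8 ms.

39.8 ms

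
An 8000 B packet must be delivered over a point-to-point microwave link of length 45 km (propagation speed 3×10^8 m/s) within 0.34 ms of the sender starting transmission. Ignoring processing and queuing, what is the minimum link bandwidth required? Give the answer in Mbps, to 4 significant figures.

336.8 Mbps

L = 64000 bits.
Propagation delay = 45000 / 300000000 = 0.15 ms.
Transmission budget = 0.34 − 0.15 = 0.19 ms.
R ≥ L / t_tx = 64000 bits / 0.00019 s = 336.8 Mbps.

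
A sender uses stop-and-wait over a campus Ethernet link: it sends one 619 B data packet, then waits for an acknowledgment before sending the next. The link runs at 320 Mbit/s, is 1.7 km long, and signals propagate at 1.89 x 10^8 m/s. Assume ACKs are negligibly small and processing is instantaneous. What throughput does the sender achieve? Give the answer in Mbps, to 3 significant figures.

t_tx = L/R = 4952/320000000 = 1.5475e-05 s.
t_prop = 1700/189000000 = 8.99471e-06 s; RTT = 1.79894e-05 s.
Cycle = t_tx + RTT = 3.34644e-05 s.
Throughput = L / cycle = 4952 / 3.34644e-05 = 148 Mbps.

148 Mbps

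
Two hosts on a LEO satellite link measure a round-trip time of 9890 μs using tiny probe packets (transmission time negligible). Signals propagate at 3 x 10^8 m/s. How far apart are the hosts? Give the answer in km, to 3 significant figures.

1480 km

One-way propagation = RTT/2 = 4945 μs.
d = s × t = 300000000 × 0.004945 = 1480 km.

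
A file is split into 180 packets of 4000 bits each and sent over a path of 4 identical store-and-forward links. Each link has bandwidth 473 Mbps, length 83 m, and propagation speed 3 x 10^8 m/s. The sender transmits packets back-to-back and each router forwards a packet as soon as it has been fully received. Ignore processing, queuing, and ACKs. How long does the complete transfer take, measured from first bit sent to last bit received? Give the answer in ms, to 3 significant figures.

1.55 ms

Per-hop transmission t_tx = L/R = 4000/473000000 = 0.00845666 ms.
Per-hop propagation t_prop = 83/300000000 = 0.000276667 ms.
Pipeline fill: first packet needs 4·t_tx to clear all hops; remaining 179 packets each add one t_tx.
Total = (4+180-1)·t_tx + 4·t_prop = 183·0.00845666 + 4·0.000276667 = 1.55 ms.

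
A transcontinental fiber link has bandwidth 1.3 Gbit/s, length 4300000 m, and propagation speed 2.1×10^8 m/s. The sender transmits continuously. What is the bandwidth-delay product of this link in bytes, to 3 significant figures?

Propagation delay = 4300000 / 210000000 = 0.0204762 s.
BDP = R × t_prop = 1300000000 × 0.0204762 = 26619000 bits.
In bytes: 26619000/8 = 3330000 bytes.

3330000 bytes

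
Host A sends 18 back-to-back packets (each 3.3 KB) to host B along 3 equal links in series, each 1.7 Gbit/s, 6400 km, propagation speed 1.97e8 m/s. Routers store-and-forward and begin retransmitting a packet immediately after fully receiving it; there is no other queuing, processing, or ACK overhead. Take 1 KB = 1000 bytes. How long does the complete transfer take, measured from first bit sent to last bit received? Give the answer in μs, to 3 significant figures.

97800 μs

Per-hop transmission t_tx = L/R = 26400/1700000000 = 15.5294 μs.
Per-hop propagation t_prop = 6400000/197000000 = 32487.3 μs.
Pipeline fill: first packet needs 3·t_tx to clear all hops; remaining 17 packets each add one t_tx.
Total = (3+18-1)·t_tx + 3·t_prop = 20·15.5294 + 3·32487.3 = 97800 μs.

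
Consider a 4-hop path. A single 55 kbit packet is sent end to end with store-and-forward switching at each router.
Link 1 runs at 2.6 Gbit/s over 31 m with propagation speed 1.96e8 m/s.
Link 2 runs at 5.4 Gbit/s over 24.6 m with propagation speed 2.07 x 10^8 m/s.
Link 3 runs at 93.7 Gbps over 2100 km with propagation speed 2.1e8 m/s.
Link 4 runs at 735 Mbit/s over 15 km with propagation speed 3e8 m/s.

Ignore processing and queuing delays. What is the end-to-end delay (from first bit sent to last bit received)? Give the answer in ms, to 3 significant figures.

L = 55000 bits.
Transmission delays (L/R per hop): 0.0211538, 0.0101852, 0.00058698, 0.0748299 ms; sum = 0.106756 ms.
Propagation delays (d/s per hop): 0.000158163, 0.000118841, 10, 0.05 ms; sum = 10.0503 ms.
End-to-end = 10.2 ms.

10.2 ms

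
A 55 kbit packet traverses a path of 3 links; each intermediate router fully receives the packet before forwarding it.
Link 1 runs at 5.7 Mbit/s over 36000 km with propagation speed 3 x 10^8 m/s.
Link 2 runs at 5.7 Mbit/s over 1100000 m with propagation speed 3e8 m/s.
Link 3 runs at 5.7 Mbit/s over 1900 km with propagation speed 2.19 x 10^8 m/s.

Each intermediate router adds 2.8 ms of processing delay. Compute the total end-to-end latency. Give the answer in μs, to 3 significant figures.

167000 μs

L = 55000 bits.
Transmission delay per hop = L/R = 55000/5700000 = 9649.12 μs; 3 hops → 28947.4 μs.
Propagation delays (d/s per hop): 120000, 3666.67, 8675.8 μs; sum = 132342 μs.
Processing at 2 router(s): 2 × 2.8 ms = 5600 μs.
End-to-end = 167000 μs.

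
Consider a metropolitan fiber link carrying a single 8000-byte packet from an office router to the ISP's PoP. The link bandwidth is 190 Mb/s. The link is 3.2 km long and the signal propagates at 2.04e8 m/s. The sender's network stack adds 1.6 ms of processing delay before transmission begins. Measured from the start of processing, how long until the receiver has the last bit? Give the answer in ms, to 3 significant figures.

L = 8000 × 8 = 64000 bits.
Transmission delay = L/R = 64000 / 190000000 = 0.336842 ms.
Propagation delay = d/s = 3200 m / 204000000 m/s = 0.0156863 ms.
Plus processing delay 1.6 ms = 1.6 ms.
Total = 1.95 ms.

1.95 ms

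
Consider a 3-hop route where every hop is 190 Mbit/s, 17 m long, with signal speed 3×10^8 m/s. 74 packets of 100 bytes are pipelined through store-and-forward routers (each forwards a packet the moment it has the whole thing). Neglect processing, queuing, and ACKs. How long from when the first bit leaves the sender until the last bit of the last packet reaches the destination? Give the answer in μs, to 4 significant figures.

320.2 μs

Per-hop transmission t_tx = L/R = 800/190000000 = 4.21053 μs.
Per-hop propagation t_prop = 17/300000000 = 0.0566667 μs.
Pipeline fill: first packet needs 3·t_tx to clear all hops; remaining 73 packets each add one t_tx.
Total = (3+74-1)·t_tx + 3·t_prop = 76·4.21053 + 3·0.0566667 = 320.2 μs.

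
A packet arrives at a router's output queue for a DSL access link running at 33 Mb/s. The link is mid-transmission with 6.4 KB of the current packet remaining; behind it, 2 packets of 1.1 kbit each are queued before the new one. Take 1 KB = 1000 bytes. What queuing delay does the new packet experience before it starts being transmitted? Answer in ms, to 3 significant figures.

Each queued packet: L/R = 1100/33000000 = 0.0333333 ms.
2 queued → 0.0666667 ms.
Plus remaining 51200 bits of current packet: 1.55152 ms.
Queuing delay = 1.62 ms.

1.62 ms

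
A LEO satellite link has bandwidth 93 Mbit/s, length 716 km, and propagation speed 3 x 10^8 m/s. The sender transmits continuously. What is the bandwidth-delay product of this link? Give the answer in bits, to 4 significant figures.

Propagation delay = 716000 / 300000000 = 0.00238667 s.
BDP = R × t_prop = 93000000 × 0.00238667 = 221960 bits.

222000 bits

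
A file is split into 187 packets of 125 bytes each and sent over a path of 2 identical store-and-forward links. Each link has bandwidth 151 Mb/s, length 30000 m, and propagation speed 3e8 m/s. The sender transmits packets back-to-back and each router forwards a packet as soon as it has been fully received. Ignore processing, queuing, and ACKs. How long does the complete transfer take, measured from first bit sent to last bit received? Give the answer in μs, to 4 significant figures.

Per-hop transmission t_tx = L/R = 1000/151000000 = 6.62252 μs.
Per-hop propagation t_prop = 30000/300000000 = 100 μs.
Pipeline fill: first packet needs 2·t_tx to clear all hops; remaining 186 packets each add one t_tx.
Total = (2+187-1)·t_tx + 2·t_prop = 188·6.62252 + 2·100 = 1445 μs.

1445 μs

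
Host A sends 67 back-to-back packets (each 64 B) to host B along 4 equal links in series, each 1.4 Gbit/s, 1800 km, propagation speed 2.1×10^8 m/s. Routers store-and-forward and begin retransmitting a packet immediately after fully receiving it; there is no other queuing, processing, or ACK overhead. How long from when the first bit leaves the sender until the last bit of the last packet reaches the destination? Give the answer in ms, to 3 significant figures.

34.3 ms

Per-hop transmission t_tx = L/R = 512/1400000000 = 0.000365714 ms.
Per-hop propagation t_prop = 1800000/210000000 = 8.57143 ms.
Pipeline fill: first packet needs 4·t_tx to clear all hops; remaining 66 packets each add one t_tx.
Total = (4+67-1)·t_tx + 4·t_prop = 70·0.000365714 + 4·8.57143 = 34.3 ms.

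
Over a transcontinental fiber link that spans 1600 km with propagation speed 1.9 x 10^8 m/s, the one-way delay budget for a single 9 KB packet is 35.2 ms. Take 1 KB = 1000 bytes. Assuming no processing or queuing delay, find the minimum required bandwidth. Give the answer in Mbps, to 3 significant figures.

2.69 Mbps

L = 72000 bits.
Propagation delay = 1600000 / 190000000 = 8.42105 ms.
Transmission budget = 35.2 − 8.42105 = 26.7789 ms.
R ≥ L / t_tx = 72000 bits / 0.0267789 s = 2.69 Mbps.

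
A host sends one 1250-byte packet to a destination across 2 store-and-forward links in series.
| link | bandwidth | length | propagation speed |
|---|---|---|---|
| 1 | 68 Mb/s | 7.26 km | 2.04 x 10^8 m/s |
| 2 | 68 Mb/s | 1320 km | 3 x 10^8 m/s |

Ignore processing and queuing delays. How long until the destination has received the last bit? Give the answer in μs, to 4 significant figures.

4730 μs

L = 1250 × 8 = 10000 bits.
Transmission delay per hop = L/R = 10000/68000000 = 147.059 μs; 2 hops → 294.118 μs.
Propagation delays (d/s per hop): 35.5882, 4400 μs; sum = 4435.59 μs.
End-to-end = 4730 μs.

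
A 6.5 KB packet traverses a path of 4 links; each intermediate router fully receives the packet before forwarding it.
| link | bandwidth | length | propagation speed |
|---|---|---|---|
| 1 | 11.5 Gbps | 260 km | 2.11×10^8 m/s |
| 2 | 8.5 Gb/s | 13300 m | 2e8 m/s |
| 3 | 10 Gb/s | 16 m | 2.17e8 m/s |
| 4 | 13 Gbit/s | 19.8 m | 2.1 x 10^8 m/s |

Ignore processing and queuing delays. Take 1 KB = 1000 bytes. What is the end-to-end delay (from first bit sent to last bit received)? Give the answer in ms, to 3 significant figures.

1.32 ms

L = 52000 bits.
Transmission delays (L/R per hop): 0.00452174, 0.00611765, 0.0052, 0.004 ms; sum = 0.0198394 ms.
Propagation delays (d/s per hop): 1.23223, 0.0665, 7.37327e-05, 9.42857e-05 ms; sum = 1.2989 ms.
End-to-end = 1.32 ms.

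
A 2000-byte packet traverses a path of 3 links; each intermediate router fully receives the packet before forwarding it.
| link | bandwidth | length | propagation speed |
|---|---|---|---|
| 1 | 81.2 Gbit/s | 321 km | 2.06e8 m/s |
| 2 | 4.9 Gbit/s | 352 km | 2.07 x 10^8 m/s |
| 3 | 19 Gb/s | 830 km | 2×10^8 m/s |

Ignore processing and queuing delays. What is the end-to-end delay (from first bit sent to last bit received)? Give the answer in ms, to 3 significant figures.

L = 2000 × 8 = 16000 bits.
Transmission delays (L/R per hop): 0.000197044, 0.00326531, 0.000842105 ms; sum = 0.00430446 ms.
Propagation delays (d/s per hop): 1.55825, 1.70048, 4.15 ms; sum = 7.40874 ms.
End-to-end = 7.41 ms.

7.41 ms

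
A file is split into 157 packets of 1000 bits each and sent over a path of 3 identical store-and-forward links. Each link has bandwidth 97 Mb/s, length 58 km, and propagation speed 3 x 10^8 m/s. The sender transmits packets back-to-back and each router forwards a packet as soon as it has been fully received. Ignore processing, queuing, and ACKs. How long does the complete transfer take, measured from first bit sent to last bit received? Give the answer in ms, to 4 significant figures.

2.219 ms

Per-hop transmission t_tx = L/R = 1000/97000000 = 0.0103093 ms.
Per-hop propagation t_prop = 58000/300000000 = 0.193333 ms.
Pipeline fill: first packet needs 3·t_tx to clear all hops; remaining 156 packets each add one t_tx.
Total = (3+157-1)·t_tx + 3·t_prop = 159·0.0103093 + 3·0.193333 = 2.219 ms.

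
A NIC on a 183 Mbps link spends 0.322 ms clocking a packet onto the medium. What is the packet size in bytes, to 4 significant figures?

7366 bytes

L = R × t_tx = 183000000 b/s × 0.000322 s = 58926 bits.
In bytes: 58926 / 8 = 7366 bytes.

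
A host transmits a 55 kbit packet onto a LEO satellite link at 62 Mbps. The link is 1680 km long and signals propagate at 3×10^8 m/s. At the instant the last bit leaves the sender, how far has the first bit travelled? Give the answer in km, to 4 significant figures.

266.1 km

t_tx = L/R = 55000/62000000 = 0.000887097 s.
Distance = s × t_tx = 300000000 × 0.000887097 = 266.1 km.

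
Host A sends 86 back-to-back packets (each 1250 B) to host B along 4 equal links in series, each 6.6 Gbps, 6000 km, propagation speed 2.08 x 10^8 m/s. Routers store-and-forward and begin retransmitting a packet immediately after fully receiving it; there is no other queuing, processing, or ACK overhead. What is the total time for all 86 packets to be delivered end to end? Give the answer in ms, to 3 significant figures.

116 ms

Per-hop transmission t_tx = L/R = 10000/6600000000 = 0.00151515 ms.
Per-hop propagation t_prop = 6000000/208000000 = 28.8462 ms.
Pipeline fill: first packet needs 4·t_tx to clear all hops; remaining 85 packets each add one t_tx.
Total = (4+86-1)·t_tx + 4·t_prop = 89·0.00151515 + 4·28.8462 = 116 ms.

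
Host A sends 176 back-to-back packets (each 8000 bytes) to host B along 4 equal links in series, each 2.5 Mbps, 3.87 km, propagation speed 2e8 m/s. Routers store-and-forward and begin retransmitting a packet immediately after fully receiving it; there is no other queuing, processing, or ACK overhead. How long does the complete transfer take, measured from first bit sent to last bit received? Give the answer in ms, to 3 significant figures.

4580 ms

Per-hop transmission t_tx = L/R = 64000/2500000 = 25.6 ms.
Per-hop propagation t_prop = 3870/200000000 = 0.01935 ms.
Pipeline fill: first packet needs 4·t_tx to clear all hops; remaining 175 packets each add one t_tx.
Total = (4+176-1)·t_tx + 4·t_prop = 179·25.6 + 4·0.01935 = 4580 ms.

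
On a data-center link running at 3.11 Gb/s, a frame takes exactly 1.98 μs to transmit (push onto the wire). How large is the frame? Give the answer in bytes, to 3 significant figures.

L = R × t_tx = 3110000000 b/s × 1.98e-06 s = 6157.8 bits.
In bytes: 6157.8 / 8 = 770 bytes.

770 bytes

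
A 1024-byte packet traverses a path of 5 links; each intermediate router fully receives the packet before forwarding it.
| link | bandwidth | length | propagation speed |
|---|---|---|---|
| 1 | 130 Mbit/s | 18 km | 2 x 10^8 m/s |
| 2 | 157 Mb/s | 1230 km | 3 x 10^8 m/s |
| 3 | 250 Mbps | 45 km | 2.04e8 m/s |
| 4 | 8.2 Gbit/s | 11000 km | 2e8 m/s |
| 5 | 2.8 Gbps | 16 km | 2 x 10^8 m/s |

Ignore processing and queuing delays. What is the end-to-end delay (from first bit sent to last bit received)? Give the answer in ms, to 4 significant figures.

59.64 ms

L = 1024 × 8 = 8192 bits.
Transmission delays (L/R per hop): 0.0630154, 0.0521783, 0.032768, 0.000999024, 0.00292571 ms; sum = 0.151886 ms.
Propagation delays (d/s per hop): 0.09, 4.1, 0.220588, 55, 0.08 ms; sum = 59.4906 ms.
End-to-end = 59.64 ms.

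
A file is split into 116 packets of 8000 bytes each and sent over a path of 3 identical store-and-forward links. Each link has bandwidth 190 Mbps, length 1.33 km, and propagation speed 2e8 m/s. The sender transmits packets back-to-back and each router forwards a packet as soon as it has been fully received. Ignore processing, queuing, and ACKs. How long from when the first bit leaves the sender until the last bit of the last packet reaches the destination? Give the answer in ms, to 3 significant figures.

39.8 ms

Per-hop transmission t_tx = L/R = 64000/190000000 = 0.336842 ms.
Per-hop propagation t_prop = 1330/200000000 = 0.00665 ms.
Pipeline fill: first packet needs 3·t_tx to clear all hops; remaining 115 packets each add one t_tx.
Total = (3+116-1)·t_tx + 3·t_prop = 118·0.336842 + 3·0.00665 = 39.8 ms.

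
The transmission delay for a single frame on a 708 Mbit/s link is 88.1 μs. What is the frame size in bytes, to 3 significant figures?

7800 bytes

L = R × t_tx = 708000000 b/s × 8.81e-05 s = 62374.8 bits.
In bytes: 62374.8 / 8 = 7800 bytes.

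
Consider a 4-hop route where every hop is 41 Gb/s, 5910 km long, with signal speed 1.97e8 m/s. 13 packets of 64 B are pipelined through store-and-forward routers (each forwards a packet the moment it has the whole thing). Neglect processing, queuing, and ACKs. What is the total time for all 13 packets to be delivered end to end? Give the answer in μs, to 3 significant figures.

Per-hop transmission t_tx = L/R = 512/41000000000 = 0.0124878 μs.
Per-hop propagation t_prop = 5910000/197000000 = 30000 μs.
Pipeline fill: first packet needs 4·t_tx to clear all hops; remaining 12 packets each add one t_tx.
Total = (4+13-1)·t_tx + 4·t_prop = 16·0.0124878 + 4·30000 = 120000 μs.

120000 μs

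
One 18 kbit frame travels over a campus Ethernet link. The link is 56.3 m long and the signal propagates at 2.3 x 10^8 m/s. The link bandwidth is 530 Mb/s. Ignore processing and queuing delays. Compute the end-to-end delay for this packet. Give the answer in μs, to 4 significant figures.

34.21 μs

L = 18000 bits.
Transmission delay = L/R = 18000 / 530000000 = 33.9623 μs.
Propagation delay = d/s = 56.3 m / 2.3e+08 m/s = 0.244783 μs.
Total = 34.21 μs.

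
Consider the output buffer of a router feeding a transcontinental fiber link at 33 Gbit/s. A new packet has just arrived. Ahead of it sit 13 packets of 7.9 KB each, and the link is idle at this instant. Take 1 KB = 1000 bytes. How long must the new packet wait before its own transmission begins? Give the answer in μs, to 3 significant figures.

24.9 μs

Each queued packet: L/R = 63200/33000000000 = 1.91515 μs.
13 queued → 24.897 μs.
Queuing delay = 24.9 μs.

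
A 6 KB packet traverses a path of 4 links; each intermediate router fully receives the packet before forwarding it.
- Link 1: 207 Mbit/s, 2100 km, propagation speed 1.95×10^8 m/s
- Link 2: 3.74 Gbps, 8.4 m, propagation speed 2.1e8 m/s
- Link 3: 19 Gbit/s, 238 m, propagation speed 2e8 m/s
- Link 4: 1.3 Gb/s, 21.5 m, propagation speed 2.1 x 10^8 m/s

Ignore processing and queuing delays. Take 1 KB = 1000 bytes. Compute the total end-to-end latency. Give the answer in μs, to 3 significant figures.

11100 μs

L = 48000 bits.
Transmission delays (L/R per hop): 231.884, 12.8342, 2.52632, 36.9231 μs; sum = 284.168 μs.
Propagation delays (d/s per hop): 10769.2, 0.04, 1.19, 0.102381 μs; sum = 10770.6 μs.
End-to-end = 11100 μs.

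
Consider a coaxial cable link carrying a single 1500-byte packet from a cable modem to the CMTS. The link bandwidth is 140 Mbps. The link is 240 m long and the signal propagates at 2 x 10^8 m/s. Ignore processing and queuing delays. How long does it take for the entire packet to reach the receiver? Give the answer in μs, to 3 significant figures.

L = 1500 × 8 = 12000 bits.
Transmission delay = L/R = 12000 / 140000000 = 85.7143 μs.
Propagation delay = d/s = 240 m / 200000000 m/s = 1.2 μs.
Total = 86.9 μs.

86.9 μs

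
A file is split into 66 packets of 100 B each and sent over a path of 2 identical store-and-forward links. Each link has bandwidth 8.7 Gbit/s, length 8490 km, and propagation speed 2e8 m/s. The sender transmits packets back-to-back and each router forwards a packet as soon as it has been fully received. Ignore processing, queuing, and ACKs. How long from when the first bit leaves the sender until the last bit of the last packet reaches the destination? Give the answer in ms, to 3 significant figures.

Per-hop transmission t_tx = L/R = 800/8700000000 = 9.1954e-05 ms.
Per-hop propagation t_prop = 8490000/200000000 = 42.45 ms.
Pipeline fill: first packet needs 2·t_tx to clear all hops; remaining 65 packets each add one t_tx.
Total = (2+66-1)·t_tx + 2·t_prop = 67·9.1954e-05 + 2·42.45 = 84.9 ms.

84.9 ms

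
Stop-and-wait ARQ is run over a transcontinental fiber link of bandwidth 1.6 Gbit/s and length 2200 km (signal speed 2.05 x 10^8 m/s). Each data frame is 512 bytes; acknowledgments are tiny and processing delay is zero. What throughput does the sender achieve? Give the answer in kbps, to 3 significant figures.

t_tx = L/R = 4096/1600000000 = 2.56e-06 s.
t_prop = 2200000/2.05e+08 = 0.0107317 s; RTT = 0.0214634 s.
Cycle = t_tx + RTT = 0.021466 s.
Throughput = L / cycle = 4096 / 0.021466 = 191 kbps.

191 kbps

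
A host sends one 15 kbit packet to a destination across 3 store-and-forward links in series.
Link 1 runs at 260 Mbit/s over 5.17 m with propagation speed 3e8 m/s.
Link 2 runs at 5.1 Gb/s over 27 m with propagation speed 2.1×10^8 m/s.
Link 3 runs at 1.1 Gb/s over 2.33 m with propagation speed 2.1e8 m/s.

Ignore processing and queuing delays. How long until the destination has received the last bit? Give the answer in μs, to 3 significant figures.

L = 15000 bits.
Transmission delays (L/R per hop): 57.6923, 2.94118, 13.6364 μs; sum = 74.2698 μs.
Propagation delays (d/s per hop): 0.0172333, 0.128571, 0.0110952 μs; sum = 0.1569 μs.
End-to-end = 74.4 μs.

74.4 μs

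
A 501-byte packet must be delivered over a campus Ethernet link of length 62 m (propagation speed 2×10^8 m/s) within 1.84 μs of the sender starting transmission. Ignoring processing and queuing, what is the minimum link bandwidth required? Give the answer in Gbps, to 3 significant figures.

2.62 Gbps

L = 4008 bits.
Propagation delay = 62 / 200000000 = 0.31 μs.
Transmission budget = 1.84 − 0.31 = 1.53 μs.
R ≥ L / t_tx = 4008 bits / 1.53e-06 s = 2.62 Gbps.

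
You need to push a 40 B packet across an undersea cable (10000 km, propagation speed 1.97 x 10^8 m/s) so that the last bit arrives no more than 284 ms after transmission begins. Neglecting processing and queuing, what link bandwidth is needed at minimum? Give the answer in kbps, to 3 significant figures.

1.37 kbps

L = 320 bits.
Propagation delay = 10000000 / 197000000 = 50.7614 ms.
Transmission budget = 284 − 50.7614 = 233.239 ms.
R ≥ L / t_tx = 320 bits / 0.233239 s = 1.37 kbps.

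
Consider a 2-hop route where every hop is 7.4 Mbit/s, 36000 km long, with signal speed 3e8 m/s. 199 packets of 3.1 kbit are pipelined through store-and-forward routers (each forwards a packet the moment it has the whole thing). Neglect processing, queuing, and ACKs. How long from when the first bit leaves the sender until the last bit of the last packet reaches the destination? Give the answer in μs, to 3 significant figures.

324000 μs

Per-hop transmission t_tx = L/R = 3100/7400000 = 418.919 μs.
Per-hop propagation t_prop = 36000000/300000000 = 120000 μs.
Pipeline fill: first packet needs 2·t_tx to clear all hops; remaining 198 packets each add one t_tx.
Total = (2+199-1)·t_tx + 2·t_prop = 200·418.919 + 2·120000 = 324000 μs.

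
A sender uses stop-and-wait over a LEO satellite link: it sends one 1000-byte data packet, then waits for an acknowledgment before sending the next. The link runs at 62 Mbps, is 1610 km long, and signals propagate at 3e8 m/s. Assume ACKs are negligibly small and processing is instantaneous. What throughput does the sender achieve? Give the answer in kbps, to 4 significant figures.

736.5 kbps

t_tx = L/R = 8000/62000000 = 0.000129032 s.
t_prop = 1610000/300000000 = 0.00536667 s; RTT = 0.0107333 s.
Cycle = t_tx + RTT = 0.0108624 s.
Throughput = L / cycle = 8000 / 0.0108624 = 736.5 kbps.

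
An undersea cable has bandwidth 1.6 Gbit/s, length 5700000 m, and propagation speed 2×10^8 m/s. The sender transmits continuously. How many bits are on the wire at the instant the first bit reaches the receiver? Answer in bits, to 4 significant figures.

Propagation delay = 5700000 / 200000000 = 0.0285 s.
BDP = R × t_prop = 1600000000 × 0.0285 = 45600000 bits.

45600000 bits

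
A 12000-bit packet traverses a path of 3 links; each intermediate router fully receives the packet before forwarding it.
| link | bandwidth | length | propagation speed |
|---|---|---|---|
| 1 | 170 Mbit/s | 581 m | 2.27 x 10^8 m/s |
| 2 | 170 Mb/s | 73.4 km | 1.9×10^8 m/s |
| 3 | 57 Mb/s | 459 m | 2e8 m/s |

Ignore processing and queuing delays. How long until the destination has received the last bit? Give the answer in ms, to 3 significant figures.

Transmission delays (L/R per hop): 0.0705882, 0.0705882, 0.210526 ms; sum = 0.351703 ms.
Propagation delays (d/s per hop): 0.00255947, 0.386316, 0.002295 ms; sum = 0.39117 ms.
End-to-end = 0.743 ms.

0.743 ms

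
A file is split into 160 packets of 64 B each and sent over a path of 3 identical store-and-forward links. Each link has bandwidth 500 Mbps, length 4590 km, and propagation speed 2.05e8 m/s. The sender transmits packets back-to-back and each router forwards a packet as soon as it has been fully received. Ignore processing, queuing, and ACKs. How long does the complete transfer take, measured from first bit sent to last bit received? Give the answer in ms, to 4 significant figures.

67.34 ms

Per-hop transmission t_tx = L/R = 512/500000000 = 0.001024 ms.
Per-hop propagation t_prop = 4590000/2.05e+08 = 22.3902 ms.
Pipeline fill: first packet needs 3·t_tx to clear all hops; remaining 159 packets each add one t_tx.
Total = (3+160-1)·t_tx + 3·t_prop = 162·0.001024 + 3·22.3902 = 67.34 ms.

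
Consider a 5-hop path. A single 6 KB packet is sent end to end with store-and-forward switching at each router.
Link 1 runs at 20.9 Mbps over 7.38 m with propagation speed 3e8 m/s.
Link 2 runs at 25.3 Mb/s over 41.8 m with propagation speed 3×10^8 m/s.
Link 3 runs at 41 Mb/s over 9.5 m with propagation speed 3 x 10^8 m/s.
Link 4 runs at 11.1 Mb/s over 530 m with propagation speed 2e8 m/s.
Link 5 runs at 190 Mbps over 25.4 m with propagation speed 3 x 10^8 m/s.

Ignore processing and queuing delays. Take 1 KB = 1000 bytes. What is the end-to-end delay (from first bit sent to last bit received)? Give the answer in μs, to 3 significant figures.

L = 48000 bits.
Transmission delays (L/R per hop): 2296.65, 1897.23, 1170.73, 4324.32, 252.632 μs; sum = 9941.57 μs.
Propagation delays (d/s per hop): 0.0246, 0.139333, 0.0316667, 2.65, 0.0846667 μs; sum = 2.93027 μs.
End-to-end = 9940 μs.

9940 μs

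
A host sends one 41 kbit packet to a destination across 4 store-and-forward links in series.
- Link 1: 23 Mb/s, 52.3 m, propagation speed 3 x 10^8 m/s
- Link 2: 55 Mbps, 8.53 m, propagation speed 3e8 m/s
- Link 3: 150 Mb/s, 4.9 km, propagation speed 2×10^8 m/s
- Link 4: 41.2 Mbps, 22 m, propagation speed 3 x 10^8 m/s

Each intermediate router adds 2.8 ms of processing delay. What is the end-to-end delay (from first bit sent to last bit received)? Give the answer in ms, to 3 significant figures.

12.2 ms

L = 41000 bits.
Transmission delays (L/R per hop): 1.78261, 0.745455, 0.273333, 0.995146 ms; sum = 3.79654 ms.
Propagation delays (d/s per hop): 0.000174333, 2.84333e-05, 0.0245, 7.33333e-05 ms; sum = 0.0247761 ms.
Processing at 3 router(s): 3 × 2.8 ms = 8.4 ms.
End-to-end = 12.2 ms.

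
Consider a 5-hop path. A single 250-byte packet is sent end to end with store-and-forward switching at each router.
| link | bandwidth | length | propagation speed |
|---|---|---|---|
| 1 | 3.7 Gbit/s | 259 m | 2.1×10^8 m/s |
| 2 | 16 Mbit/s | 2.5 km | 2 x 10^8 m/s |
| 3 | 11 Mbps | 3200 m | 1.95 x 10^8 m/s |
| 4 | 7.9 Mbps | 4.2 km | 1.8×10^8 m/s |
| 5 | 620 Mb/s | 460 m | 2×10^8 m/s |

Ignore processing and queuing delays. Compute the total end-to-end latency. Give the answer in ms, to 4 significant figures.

0.6195 ms

L = 250 × 8 = 2000 bits.
Transmission delays (L/R per hop): 0.000540541, 0.125, 0.181818, 0.253165, 0.00322581 ms; sum = 0.563749 ms.
Propagation delays (d/s per hop): 0.00123333, 0.0125, 0.0164103, 0.0233333, 0.0023 ms; sum = 0.0557769 ms.
End-to-end = 0.6195 ms.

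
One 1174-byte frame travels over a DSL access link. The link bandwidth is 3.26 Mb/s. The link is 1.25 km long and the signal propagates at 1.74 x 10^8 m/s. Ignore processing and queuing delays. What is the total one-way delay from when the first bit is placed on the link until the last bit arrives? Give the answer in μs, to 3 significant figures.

2890 μs

L = 1174 × 8 = 9392 bits.
Transmission delay = L/R = 9392 / 3260000 = 2880.98 μs.
Propagation delay = d/s = 1250 m / 174000000 m/s = 7.18391 μs.
Total = 2890 μs.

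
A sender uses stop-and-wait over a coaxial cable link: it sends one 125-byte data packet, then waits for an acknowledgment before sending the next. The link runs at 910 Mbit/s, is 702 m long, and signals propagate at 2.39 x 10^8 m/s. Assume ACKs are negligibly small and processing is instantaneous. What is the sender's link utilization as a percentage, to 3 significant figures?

15.8 %

t_tx = L/R = 1000/910000000 = 1.0989e-06 s.
t_prop = 702/239000000 = 2.93724e-06 s; RTT = 5.87448e-06 s.
Cycle = t_tx + RTT = 6.97338e-06 s.
Utilization = t_tx / cycle = 1.0989e-06/6.97338e-06 = 15.8 %.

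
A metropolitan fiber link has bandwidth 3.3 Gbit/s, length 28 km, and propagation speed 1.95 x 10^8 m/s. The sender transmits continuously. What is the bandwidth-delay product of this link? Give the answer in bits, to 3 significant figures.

474000 bits

Propagation delay = 28000 / 195000000 = 0.00014359 s.
BDP = R × t_prop = 3300000000 × 0.00014359 = 473846 bits.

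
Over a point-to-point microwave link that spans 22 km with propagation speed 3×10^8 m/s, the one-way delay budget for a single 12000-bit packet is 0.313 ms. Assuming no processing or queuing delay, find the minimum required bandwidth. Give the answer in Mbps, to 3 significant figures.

50.1 Mbps

Propagation delay = 22000 / 300000000 = 0.0733333 ms.
Transmission budget = 0.313 − 0.0733333 = 0.239667 ms.
R ≥ L / t_tx = 12000 bits / 0.000239667 s = 50.1 Mbps.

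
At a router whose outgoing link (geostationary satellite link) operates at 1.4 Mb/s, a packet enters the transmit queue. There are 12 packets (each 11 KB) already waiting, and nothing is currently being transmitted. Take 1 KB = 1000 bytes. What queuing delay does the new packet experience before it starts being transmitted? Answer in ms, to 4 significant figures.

754.3 ms

Each queued packet: L/R = 88000/1400000 = 62.8571 ms.
12 queued → 754.286 ms.
Queuing delay = 754.3 ms.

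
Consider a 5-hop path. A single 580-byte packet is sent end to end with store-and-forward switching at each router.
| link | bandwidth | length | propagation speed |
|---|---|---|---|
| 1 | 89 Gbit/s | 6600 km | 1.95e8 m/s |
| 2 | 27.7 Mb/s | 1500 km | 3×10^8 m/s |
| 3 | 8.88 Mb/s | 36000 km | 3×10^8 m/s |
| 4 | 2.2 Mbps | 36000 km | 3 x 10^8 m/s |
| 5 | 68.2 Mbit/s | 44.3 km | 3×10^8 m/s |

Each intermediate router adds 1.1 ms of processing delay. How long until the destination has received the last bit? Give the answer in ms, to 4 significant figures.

L = 580 × 8 = 4640 bits.
Transmission delays (L/R per hop): 5.21348e-05, 0.167509, 0.522523, 2.10909, 0.0680352 ms; sum = 2.86721 ms.
Propagation delays (d/s per hop): 33.8462, 5, 120, 120, 0.147667 ms; sum = 278.994 ms.
Processing at 4 router(s): 4 × 1.1 ms = 4.4 ms.
End-to-end = 286.3 ms.

286.3 ms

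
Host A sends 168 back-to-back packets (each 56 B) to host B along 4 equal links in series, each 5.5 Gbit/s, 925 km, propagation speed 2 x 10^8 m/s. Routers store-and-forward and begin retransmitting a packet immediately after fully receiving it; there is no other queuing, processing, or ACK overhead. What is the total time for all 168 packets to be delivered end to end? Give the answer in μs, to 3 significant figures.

Per-hop transmission t_tx = L/R = 448/5500000000 = 0.0814545 μs.
Per-hop propagation t_prop = 925000/200000000 = 4625 μs.
Pipeline fill: first packet needs 4·t_tx to clear all hops; remaining 167 packets each add one t_tx.
Total = (4+168-1)·t_tx + 4·t_prop = 171·0.0814545 + 4·4625 = 18500 μs.

18500 μs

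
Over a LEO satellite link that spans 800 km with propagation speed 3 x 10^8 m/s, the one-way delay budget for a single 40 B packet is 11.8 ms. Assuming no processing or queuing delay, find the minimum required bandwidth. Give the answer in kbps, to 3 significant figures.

L = 320 bits.
Propagation delay = 800000 / 300000000 = 2.66667 ms.
Transmission budget = 11.8 − 2.66667 = 9.13333 ms.
R ≥ L / t_tx = 320 bits / 0.00913333 s = 35.0 kbps.

35.0 kbps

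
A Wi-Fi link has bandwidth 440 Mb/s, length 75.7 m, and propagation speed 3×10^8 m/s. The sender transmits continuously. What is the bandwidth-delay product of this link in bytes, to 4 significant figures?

13.88 bytes

Propagation delay = 75.7 / 300000000 = 2.52333e-07 s.
BDP = R × t_prop = 440000000 × 2.52333e-07 = 111.027 bits.
In bytes: 111.027/8 = 13.88 bytes.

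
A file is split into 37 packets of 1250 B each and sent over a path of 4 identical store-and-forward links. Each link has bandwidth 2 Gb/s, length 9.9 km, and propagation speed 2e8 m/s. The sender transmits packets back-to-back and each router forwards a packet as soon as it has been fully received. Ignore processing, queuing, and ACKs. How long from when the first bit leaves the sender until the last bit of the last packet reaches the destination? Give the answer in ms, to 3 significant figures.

Per-hop transmission t_tx = L/R = 10000/2000000000 = 0.005 ms.
Per-hop propagation t_prop = 9900/200000000 = 0.0495 ms.
Pipeline fill: first packet needs 4·t_tx to clear all hops; remaining 36 packets each add one t_tx.
Total = (4+37-1)·t_tx + 4·t_prop = 40·0.005 + 4·0.0495 = 0.398 ms.

0.398 ms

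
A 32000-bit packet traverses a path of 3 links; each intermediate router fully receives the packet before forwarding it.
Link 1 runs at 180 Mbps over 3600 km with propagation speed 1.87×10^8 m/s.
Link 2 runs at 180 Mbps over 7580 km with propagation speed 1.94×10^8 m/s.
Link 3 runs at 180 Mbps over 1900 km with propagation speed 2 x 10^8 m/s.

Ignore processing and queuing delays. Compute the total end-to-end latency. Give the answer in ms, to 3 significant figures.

68.4 ms

Transmission delay per hop = L/R = 32000/180000000 = 0.177778 ms; 3 hops → 0.533333 ms.
Propagation delays (d/s per hop): 19.2513, 39.0722, 9.5 ms; sum = 67.8235 ms.
End-to-end = 68.4 ms.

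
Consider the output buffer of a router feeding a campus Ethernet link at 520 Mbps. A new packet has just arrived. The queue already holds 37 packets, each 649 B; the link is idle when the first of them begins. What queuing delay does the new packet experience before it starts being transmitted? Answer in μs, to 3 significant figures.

Each queued packet: L/R = 5192/520000000 = 9.98462 μs.
37 queued → 369.431 μs.
Queuing delay = 369 μs.

369 μs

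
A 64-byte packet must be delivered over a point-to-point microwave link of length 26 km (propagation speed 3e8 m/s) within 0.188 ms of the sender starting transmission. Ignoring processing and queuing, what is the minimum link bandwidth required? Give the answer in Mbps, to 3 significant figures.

L = 512 bits.
Propagation delay = 26000 / 300000000 = 0.0866667 ms.
Transmission budget = 0.188 − 0.0866667 = 0.101333 ms.
R ≥ L / t_tx = 512 bits / 0.000101333 s = 5.05 Mbps.

5.05 Mbps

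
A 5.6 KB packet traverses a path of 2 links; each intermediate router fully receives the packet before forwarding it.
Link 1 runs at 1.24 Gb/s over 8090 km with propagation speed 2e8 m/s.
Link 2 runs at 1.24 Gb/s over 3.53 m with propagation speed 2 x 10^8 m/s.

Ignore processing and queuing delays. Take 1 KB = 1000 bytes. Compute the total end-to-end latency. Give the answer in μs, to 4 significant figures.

40520 μs

L = 44800 bits.
Transmission delay per hop = L/R = 44800/1240000000 = 36.129 μs; 2 hops → 72.2581 μs.
Propagation delays (d/s per hop): 40450, 0.01765 μs; sum = 40450 μs.
End-to-end = 40520 μs.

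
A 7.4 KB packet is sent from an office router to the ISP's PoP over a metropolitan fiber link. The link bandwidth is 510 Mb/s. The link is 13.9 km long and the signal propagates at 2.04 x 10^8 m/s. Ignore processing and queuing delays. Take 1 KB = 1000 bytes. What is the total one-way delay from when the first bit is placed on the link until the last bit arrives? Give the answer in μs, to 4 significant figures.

184.2 μs

L = 59200 bits.
Transmission delay = L/R = 59200 / 510000000 = 116.078 μs.
Propagation delay = d/s = 13900 m / 204000000 m/s = 68.1373 μs.
Total = 184.2 μs.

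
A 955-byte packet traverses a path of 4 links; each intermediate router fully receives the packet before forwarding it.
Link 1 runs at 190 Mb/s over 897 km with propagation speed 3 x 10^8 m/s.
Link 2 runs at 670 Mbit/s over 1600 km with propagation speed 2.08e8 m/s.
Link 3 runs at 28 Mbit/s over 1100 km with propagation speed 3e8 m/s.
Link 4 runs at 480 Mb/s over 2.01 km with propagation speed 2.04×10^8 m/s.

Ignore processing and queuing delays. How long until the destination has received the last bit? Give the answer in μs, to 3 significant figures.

14700 μs

L = 955 × 8 = 7640 bits.
Transmission delays (L/R per hop): 40.2105, 11.403, 272.857, 15.9167 μs; sum = 340.387 μs.
Propagation delays (d/s per hop): 2990, 7692.31, 3666.67, 9.85294 μs; sum = 14358.8 μs.
End-to-end = 14700 μs.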